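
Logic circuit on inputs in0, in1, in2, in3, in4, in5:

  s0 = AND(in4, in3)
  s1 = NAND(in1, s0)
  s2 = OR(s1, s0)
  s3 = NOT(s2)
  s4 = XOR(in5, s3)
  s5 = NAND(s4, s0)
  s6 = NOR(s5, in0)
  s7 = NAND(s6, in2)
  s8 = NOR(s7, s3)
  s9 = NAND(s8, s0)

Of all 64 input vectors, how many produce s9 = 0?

2

s9 = NAND(s8, s0) must be 0, so both s8 = 1 and s0 = 1.
Satisfying assignments:
  in0=0, in1=0, in2=1, in3=1, in4=1, in5=1
  in0=0, in1=1, in2=1, in3=1, in4=1, in5=1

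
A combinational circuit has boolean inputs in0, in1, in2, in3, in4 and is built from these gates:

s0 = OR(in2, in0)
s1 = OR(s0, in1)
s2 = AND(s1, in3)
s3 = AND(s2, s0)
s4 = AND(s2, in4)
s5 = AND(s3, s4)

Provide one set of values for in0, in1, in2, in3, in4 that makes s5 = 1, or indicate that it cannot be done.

in0=0, in1=1, in2=1, in3=1, in4=1

s5 = AND(s3, s4) must be 1, so both s3 = 1 and s4 = 1.
s3 = AND(s2, s0) must be 1, so both s2 = 1 and s0 = 1.
s4 = AND(s2, in4) must be 1, so both s2 = 1 and in4 = 1.
Check with in0=0, in1=1, in2=1, in3=1, in4=1:
s0 = OR(in2, in0) = OR(1, 0) = 1
s1 = OR(s0, in1) = OR(1, 1) = 1
s2 = AND(s1, in3) = AND(1, 1) = 1
s3 = AND(s2, s0) = AND(1, 1) = 1
s4 = AND(s2, in4) = AND(1, 1) = 1
s5 = AND(s3, s4) = AND(1, 1) = 1
So s5 = 1 as required.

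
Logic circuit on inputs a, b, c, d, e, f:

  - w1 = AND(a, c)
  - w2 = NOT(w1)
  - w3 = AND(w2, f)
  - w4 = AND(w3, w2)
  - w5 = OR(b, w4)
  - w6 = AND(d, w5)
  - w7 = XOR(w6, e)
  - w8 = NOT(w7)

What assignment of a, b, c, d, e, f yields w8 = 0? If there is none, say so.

w8 = NOT(w7) must be 0, so w7 = 1.
w7 = XOR(w6, e) must be 1, so w6 and e differ.
Check with a=1, b=0, c=1, d=0, e=1, f=1:
w1 = AND(a, c) = AND(1, 1) = 1
w2 = NOT(w1) = NOT 1 = 0
w3 = AND(w2, f) = AND(0, 1) = 0
w4 = AND(w3, w2) = AND(0, 0) = 0
w5 = OR(b, w4) = OR(0, 0) = 0
w6 = AND(d, w5) = AND(0, 0) = 0
w7 = XOR(w6, e) = XOR(0, 1) = 1
w8 = NOT(w7) = NOT 1 = 0
So w8 = 0 as required.

a=1, b=0, c=1, d=0, e=1, f=1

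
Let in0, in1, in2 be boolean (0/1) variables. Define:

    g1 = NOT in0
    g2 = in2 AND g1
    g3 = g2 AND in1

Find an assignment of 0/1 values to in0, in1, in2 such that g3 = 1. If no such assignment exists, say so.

g3 = g2 AND in1 must be 1, so both g2 = 1 and in1 = 1.
g2 = in2 AND g1 must be 1, so both in2 = 1 and g1 = 1.
g1 = NOT in0 must be 1, so in0 = 0.
Check with in0=0, in1=1, in2=1:
g1 = NOT in0 = NOT 0 = 1
g2 = in2 AND g1 = 1 AND 1 = 1
g3 = g2 AND in1 = 1 AND 1 = 1
So g3 = 1 as required.

in0=0, in1=1, in2=1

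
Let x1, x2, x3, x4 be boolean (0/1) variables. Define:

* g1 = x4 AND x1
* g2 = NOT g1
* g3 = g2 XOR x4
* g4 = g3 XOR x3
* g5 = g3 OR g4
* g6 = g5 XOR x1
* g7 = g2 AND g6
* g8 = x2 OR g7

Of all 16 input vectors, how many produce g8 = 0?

g8 = x2 OR g7 must be 0, so both x2 = 0 and g7 = 0.
g7 = g2 AND g6 must be 0, so at least one of g2, g6 is 0.
Satisfying assignments:
  x1=0, x2=0, x3=0, x4=1
  x1=1, x2=0, x3=0, x4=0
  x1=1, x2=0, x3=0, x4=1
  x1=1, x2=0, x3=1, x4=0
  x1=1, x2=0, x3=1, x4=1

5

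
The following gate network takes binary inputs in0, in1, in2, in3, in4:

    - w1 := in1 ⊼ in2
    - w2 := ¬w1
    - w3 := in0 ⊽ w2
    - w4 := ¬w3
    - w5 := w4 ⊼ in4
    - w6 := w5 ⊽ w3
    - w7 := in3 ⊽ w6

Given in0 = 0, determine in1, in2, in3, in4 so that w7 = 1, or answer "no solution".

w7 = in3 ⊽ w6 must be 1, so both in3 = 0 and w6 = 0.
w6 = w5 ⊽ w3 must be 0, so at least one of w5, w3 is 1.
Check with in0 = 0 and in1=0, in2=0, in3=0, in4=1:
w1 = in1 ⊼ in2 = 0 ⊼ 0 = 1
w2 = ¬w1 = ¬1 = 0
w3 = in0 ⊽ w2 = 0 ⊽ 0 = 1
w4 = ¬w3 = ¬1 = 0
w5 = w4 ⊼ in4 = 0 ⊼ 1 = 1
w6 = w5 ⊽ w3 = 1 ⊽ 1 = 0
w7 = in3 ⊽ w6 = 0 ⊽ 0 = 1
So w7 = 1.

in1=0 in2=0 in3=0 in4=1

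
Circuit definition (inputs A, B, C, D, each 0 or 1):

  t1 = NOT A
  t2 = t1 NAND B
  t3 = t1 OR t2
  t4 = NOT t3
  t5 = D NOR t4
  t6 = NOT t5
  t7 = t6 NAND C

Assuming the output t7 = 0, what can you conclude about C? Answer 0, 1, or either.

t7 = t6 NAND C must be 0, so both t6 = 1 and C = 1.
t6 = NOT t5 must be 1, so t5 = 0.
Every assignment with t7 = 0 has C = 1; there are 4 such assignment(s).
  A=0, B=0, C=1, D=1
  A=0, B=1, C=1, D=1
  A=1, B=0, C=1, D=1
  A=1, B=1, C=1, D=1

1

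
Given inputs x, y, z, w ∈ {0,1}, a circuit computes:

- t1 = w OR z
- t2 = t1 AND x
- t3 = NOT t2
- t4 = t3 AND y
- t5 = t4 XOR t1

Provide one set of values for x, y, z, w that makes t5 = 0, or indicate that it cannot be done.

t5 = t4 XOR t1 must be 0, so t4 and t1 are equal.
Check with x=0, y=1, z=1, w=1:
t1 = w OR z = 1 OR 1 = 1
t2 = t1 AND x = 1 AND 0 = 0
t3 = NOT t2 = NOT 0 = 1
t4 = t3 AND y = 1 AND 1 = 1
t5 = t4 XOR t1 = 1 XOR 1 = 0
So t5 = 0 as required.

x=0, y=1, z=1, w=1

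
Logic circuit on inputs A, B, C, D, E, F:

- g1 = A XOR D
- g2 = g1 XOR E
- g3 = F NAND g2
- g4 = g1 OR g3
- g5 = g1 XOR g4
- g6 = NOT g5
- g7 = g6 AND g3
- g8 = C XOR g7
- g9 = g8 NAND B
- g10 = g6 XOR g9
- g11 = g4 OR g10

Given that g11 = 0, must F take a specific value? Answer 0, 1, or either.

1

g11 = g4 OR g10 must be 0, so both g4 = 0 and g10 = 0.
Every assignment with g11 = 0 has F = 1; there are 6 such assignment(s).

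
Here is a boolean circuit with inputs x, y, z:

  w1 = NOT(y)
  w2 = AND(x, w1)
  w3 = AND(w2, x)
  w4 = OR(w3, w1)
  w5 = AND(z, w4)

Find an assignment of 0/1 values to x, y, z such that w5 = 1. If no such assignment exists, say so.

w5 = AND(z, w4) must be 1, so both z = 1 and w4 = 1.
w4 = OR(w3, w1) must be 1, so at least one of w3, w1 is 1.
Check with x=0, y=0, z=1:
w1 = NOT(y) = NOT 0 = 1
w2 = AND(x, w1) = AND(0, 1) = 0
w3 = AND(w2, x) = AND(0, 0) = 0
w4 = OR(w3, w1) = OR(0, 1) = 1
w5 = AND(z, w4) = AND(1, 1) = 1
So w5 = 1 as required.

x=0, y=0, z=1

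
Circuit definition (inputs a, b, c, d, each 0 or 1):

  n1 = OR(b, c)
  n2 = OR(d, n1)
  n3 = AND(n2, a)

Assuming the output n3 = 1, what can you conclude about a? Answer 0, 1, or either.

1

n3 = AND(n2, a) must be 1, so both n2 = 1 and a = 1.
Every assignment with n3 = 1 has a = 1; there are 7 such assignment(s).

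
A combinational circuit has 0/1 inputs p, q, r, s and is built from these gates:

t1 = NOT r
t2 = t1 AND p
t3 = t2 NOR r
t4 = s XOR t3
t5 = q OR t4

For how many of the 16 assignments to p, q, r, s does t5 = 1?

12

t5 = q OR t4 must be 1, so at least one of q, t4 is 1.
Enumerating the 16 input combinations, 12 give t5 = 1 and 4 give t5 = 0.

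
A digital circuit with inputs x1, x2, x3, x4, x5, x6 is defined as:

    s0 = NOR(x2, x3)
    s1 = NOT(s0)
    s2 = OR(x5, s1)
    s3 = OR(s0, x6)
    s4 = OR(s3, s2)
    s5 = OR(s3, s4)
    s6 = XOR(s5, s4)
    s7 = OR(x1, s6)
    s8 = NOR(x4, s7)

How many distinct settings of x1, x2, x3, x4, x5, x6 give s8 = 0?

s8 = NOR(x4, s7) must be 0, so at least one of x4, s7 is 1.
Enumerating the 64 input combinations, 48 give s8 = 0 and 16 give s8 = 1.

48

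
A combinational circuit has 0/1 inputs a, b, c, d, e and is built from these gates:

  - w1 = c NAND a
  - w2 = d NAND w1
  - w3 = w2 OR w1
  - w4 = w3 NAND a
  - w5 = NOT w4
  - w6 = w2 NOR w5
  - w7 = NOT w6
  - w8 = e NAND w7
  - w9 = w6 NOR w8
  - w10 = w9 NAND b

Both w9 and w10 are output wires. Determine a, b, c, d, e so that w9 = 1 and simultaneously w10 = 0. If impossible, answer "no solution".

Check with a=0 b=1 c=1 d=0 e=1:
w1 = c NAND a = 1 NAND 0 = 1
w2 = d NAND w1 = 0 NAND 1 = 1
w3 = w2 OR w1 = 1 OR 1 = 1
w4 = w3 NAND a = 1 NAND 0 = 1
w5 = NOT w4 = NOT 1 = 0
w6 = w2 NOR w5 = 1 NOR 0 = 0
w7 = NOT w6 = NOT 0 = 1
w8 = e NAND w7 = 1 NAND 1 = 0
w9 = w6 NOR w8 = 0 NOR 0 = 1
w10 = w9 NAND b = 1 NAND 1 = 0
So w9 = 1 and w10 = 0.

a=0 b=1 c=1 d=0 e=1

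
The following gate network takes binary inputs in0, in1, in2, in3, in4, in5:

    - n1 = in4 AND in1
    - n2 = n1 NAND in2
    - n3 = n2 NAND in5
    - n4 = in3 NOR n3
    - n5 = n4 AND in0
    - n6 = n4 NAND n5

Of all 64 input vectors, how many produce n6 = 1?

n6 = n4 NAND n5 must be 1, so at least one of n4, n5 is 0.
Enumerating the 64 input combinations, 57 give n6 = 1 and 7 give n6 = 0.

57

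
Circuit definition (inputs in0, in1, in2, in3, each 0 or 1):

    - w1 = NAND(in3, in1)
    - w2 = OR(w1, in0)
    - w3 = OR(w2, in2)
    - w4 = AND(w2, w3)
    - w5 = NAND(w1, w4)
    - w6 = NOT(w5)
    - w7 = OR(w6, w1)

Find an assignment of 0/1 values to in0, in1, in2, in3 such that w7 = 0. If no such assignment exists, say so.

Check with in0=0, in1=1, in2=1, in3=1:
w1 = NAND(in3, in1) = NAND(1, 1) = 0
w2 = OR(w1, in0) = OR(0, 0) = 0
w3 = OR(w2, in2) = OR(0, 1) = 1
w4 = AND(w2, w3) = AND(0, 1) = 0
w5 = NAND(w1, w4) = NAND(0, 0) = 1
w6 = NOT(w5) = NOT 1 = 0
w7 = OR(w6, w1) = OR(0, 0) = 0
So w7 = 0 as required.

in0=0, in1=1, in2=1, in3=1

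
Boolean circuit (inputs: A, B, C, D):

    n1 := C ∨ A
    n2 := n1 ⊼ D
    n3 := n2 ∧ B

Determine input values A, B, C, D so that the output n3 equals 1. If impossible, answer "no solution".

n3 = n2 ∧ B must be 1, so both n2 = 1 and B = 1.
Check with A=0 B=1 C=0 D=0:
n1 = C ∨ A = 0 ∨ 0 = 0
n2 = n1 ⊼ D = 0 ⊼ 0 = 1
n3 = n2 ∧ B = 1 ∧ 1 = 1
So n3 = 1 as required.

A=0 B=1 C=0 D=0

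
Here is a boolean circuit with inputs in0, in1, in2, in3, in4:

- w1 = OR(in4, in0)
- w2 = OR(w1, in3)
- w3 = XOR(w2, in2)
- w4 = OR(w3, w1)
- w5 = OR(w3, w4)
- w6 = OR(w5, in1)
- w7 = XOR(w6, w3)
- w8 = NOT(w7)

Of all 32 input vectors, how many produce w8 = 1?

w8 = NOT(w7) must be 1, so w7 = 0.
w7 = XOR(w6, w3) must be 0, so w6 and w3 are equal.
Enumerating the 32 input combinations, 18 give w8 = 1 and 14 give w8 = 0.

18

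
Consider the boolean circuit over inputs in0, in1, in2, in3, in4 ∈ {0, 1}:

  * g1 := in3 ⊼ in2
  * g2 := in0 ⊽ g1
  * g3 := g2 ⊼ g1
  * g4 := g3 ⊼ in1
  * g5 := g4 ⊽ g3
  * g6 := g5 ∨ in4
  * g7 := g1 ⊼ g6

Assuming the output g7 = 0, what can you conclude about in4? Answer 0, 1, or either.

1

g7 = g1 ⊼ g6 must be 0, so both g1 = 1 and g6 = 1.
g1 = in3 ⊼ in2 must be 1, so at least one of in3, in2 is 0.
Every assignment with g7 = 0 has in4 = 1; there are 12 such assignment(s).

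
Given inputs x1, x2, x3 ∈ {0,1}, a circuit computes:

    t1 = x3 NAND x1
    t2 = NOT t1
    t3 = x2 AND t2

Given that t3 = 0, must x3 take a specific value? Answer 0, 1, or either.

either

Both values of x3 occur among assignments with t3 = 0:
  x3=0: x1=0, x2=0, x3=0
  x3=1: x1=0, x2=0, x3=1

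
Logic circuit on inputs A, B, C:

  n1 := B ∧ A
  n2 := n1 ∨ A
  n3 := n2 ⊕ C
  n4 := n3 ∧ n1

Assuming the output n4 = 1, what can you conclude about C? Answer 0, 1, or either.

0

n4 = n3 ∧ n1 must be 1, so both n3 = 1 and n1 = 1.
n3 = n2 ⊕ C must be 1, so n2 and C differ.
n1 = B ∧ A must be 1, so both B = 1 and A = 1.
Every assignment with n4 = 1 has C = 0; there are 1 such assignment(s).
  A=1, B=1, C=0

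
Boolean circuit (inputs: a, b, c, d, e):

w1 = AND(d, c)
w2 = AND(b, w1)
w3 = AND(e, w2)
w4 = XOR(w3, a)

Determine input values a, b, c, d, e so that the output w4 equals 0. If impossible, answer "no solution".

a=0, b=1, c=1, d=0, e=0

w4 = XOR(w3, a) must be 0, so w3 and a are equal.
Check with a=0, b=1, c=1, d=0, e=0:
w1 = AND(d, c) = AND(0, 1) = 0
w2 = AND(b, w1) = AND(1, 0) = 0
w3 = AND(e, w2) = AND(0, 0) = 0
w4 = XOR(w3, a) = XOR(0, 0) = 0
So w4 = 0 as required.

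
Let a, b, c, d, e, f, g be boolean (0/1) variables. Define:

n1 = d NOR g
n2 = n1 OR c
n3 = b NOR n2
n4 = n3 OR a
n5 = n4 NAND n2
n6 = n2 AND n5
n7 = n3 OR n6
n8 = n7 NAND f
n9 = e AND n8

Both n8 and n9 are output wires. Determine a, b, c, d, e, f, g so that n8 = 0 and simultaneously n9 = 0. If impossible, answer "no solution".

Check with a=0 b=1 c=1 d=1 e=1 f=1 g=1:
n1 = d NOR g = 1 NOR 1 = 0
n2 = n1 OR c = 0 OR 1 = 1
n3 = b NOR n2 = 1 NOR 1 = 0
n4 = n3 OR a = 0 OR 0 = 0
n5 = n4 NAND n2 = 0 NAND 1 = 1
n6 = n2 AND n5 = 1 AND 1 = 1
n7 = n3 OR n6 = 0 OR 1 = 1
n8 = n7 NAND f = 1 NAND 1 = 0
n9 = e AND n8 = 1 AND 0 = 0
So n8 = 0 and n9 = 0.

a=0 b=1 c=1 d=1 e=1 f=1 g=1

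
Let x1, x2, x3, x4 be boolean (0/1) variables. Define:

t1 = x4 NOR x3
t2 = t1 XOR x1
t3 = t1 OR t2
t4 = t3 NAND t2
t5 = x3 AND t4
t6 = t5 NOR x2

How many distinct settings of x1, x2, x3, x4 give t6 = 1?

6

t6 = t5 NOR x2 must be 1, so both t5 = 0 and x2 = 0.
Satisfying assignments:
  x1=0, x2=0, x3=0, x4=0
  x1=0, x2=0, x3=0, x4=1
  x1=1, x2=0, x3=0, x4=0
  x1=1, x2=0, x3=0, x4=1
  x1=1, x2=0, x3=1, x4=0
  x1=1, x2=0, x3=1, x4=1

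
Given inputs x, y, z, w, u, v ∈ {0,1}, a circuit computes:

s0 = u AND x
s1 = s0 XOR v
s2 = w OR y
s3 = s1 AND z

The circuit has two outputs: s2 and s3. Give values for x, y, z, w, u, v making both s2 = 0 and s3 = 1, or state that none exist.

Check with x=0, y=0, z=1, w=0, u=0, v=1:
s0 = u AND x = 0 AND 0 = 0
s1 = s0 XOR v = 0 XOR 1 = 1
s2 = w OR y = 0 OR 0 = 0
s3 = s1 AND z = 1 AND 1 = 1
So s2 = 0 and s3 = 1.

x=0, y=0, z=1, w=0, u=0, v=1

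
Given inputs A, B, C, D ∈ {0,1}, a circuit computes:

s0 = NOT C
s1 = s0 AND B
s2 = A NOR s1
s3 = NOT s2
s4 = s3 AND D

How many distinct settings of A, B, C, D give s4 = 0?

s4 = s3 AND D must be 0, so at least one of s3, D is 0.
Enumerating the 16 input combinations, 11 give s4 = 0 and 5 give s4 = 1.

11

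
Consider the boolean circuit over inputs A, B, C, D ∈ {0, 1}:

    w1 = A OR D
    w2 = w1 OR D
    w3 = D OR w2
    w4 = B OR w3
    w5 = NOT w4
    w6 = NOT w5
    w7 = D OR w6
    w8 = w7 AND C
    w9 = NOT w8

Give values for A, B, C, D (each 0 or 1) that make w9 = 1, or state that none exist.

A=1, B=1, C=0, D=0

w9 = NOT w8 must be 1, so w8 = 0.
w8 = w7 AND C must be 0, so at least one of w7, C is 0.
Check with A=1, B=1, C=0, D=0:
w1 = A OR D = 1 OR 0 = 1
w2 = w1 OR D = 1 OR 0 = 1
w3 = D OR w2 = 0 OR 1 = 1
w4 = B OR w3 = 1 OR 1 = 1
w5 = NOT w4 = NOT 1 = 0
w6 = NOT w5 = NOT 0 = 1
w7 = D OR w6 = 0 OR 1 = 1
w8 = w7 AND C = 1 AND 0 = 0
w9 = NOT w8 = NOT 0 = 1
So w9 = 1 as required.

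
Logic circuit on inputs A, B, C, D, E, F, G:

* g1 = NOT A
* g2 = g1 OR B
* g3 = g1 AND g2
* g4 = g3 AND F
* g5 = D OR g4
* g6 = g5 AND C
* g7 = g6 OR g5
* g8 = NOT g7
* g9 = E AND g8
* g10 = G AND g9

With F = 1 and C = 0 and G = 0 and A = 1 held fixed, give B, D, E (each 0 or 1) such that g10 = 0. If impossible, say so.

B=1, D=1, E=0

g10 = G AND g9 must be 0, so at least one of G, g9 is 0.
Check with F = 1 and C = 0 and G = 0 and A = 1 and B=1, D=1, E=0:
g1 = NOT A = NOT 1 = 0
g2 = g1 OR B = 0 OR 1 = 1
g3 = g1 AND g2 = 0 AND 1 = 0
g4 = g3 AND F = 0 AND 1 = 0
g5 = D OR g4 = 1 OR 0 = 1
g6 = g5 AND C = 1 AND 0 = 0
g7 = g6 OR g5 = 0 OR 1 = 1
g8 = NOT g7 = NOT 1 = 0
g9 = E AND g8 = 0 AND 0 = 0
g10 = G AND g9 = 0 AND 0 = 0
So g10 = 0.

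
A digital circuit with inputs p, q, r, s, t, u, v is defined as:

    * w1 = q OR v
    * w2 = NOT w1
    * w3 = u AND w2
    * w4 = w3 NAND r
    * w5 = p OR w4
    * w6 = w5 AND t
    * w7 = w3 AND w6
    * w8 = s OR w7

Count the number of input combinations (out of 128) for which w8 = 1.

w8 = s OR w7 must be 1, so at least one of s, w7 is 1.
Enumerating the 128 input combinations, 67 give w8 = 1 and 61 give w8 = 0.

67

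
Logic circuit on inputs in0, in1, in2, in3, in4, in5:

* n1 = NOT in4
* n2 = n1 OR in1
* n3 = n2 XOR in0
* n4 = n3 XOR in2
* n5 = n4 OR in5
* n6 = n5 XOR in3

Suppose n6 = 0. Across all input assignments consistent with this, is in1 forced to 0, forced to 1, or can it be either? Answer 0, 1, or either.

either

Both values of in1 occur among assignments with n6 = 0:
  in1=0: in0=0, in1=0, in2=0, in3=0, in4=1, in5=0
  in1=1: in0=0, in1=1, in2=0, in3=1, in4=0, in5=0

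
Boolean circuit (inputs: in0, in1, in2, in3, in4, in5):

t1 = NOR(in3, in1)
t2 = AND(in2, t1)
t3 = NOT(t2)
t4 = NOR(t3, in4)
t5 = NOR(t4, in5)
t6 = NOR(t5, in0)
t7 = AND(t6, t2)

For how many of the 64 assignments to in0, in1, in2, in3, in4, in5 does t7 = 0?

61

t7 = AND(t6, t2) must be 0, so at least one of t6, t2 is 0.
Enumerating the 64 input combinations, 61 give t7 = 0 and 3 give t7 = 1.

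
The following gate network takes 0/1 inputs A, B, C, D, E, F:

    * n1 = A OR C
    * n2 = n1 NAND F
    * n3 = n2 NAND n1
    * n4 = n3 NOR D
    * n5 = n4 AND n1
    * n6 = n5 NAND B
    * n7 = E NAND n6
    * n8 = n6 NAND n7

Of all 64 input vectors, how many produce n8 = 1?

35

n8 = n6 NAND n7 must be 1, so at least one of n6, n7 is 0.
Enumerating the 64 input combinations, 35 give n8 = 1 and 29 give n8 = 0.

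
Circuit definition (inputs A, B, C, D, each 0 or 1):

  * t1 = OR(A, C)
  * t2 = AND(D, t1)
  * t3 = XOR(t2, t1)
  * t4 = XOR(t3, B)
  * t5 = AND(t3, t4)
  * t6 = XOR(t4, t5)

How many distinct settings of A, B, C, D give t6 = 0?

t6 = XOR(t4, t5) must be 0, so t4 and t5 are equal.
Enumerating the 16 input combinations, 11 give t6 = 0 and 5 give t6 = 1.

11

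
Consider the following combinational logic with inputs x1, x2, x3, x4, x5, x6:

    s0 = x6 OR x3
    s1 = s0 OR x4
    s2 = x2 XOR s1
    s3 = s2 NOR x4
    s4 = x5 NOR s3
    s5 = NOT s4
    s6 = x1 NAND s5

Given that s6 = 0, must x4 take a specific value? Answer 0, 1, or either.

Both values of x4 occur among assignments with s6 = 0:
  x4=0: x1=1, x2=0, x3=0, x4=0, x5=0, x6=0
  x4=1: x1=1, x2=0, x3=0, x4=1, x5=1, x6=0

either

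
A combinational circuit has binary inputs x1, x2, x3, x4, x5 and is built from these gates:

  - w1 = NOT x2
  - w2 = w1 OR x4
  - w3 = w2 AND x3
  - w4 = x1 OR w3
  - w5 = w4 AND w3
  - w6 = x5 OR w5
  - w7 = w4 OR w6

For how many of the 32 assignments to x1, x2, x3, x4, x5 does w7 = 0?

w7 = w4 OR w6 must be 0, so both w4 = 0 and w6 = 0.
w4 = x1 OR w3 must be 0, so both x1 = 0 and w3 = 0.
w6 = x5 OR w5 must be 0, so both x5 = 0 and w5 = 0.
Enumerating the 32 input combinations, 5 give w7 = 0 and 27 give w7 = 1.

5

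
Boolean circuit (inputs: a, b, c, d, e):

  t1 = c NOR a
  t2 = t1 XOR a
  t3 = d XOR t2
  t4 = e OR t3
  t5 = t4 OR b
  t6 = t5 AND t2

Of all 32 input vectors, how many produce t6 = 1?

21

t6 = t5 AND t2 must be 1, so both t5 = 1 and t2 = 1.
Enumerating the 32 input combinations, 21 give t6 = 1 and 11 give t6 = 0.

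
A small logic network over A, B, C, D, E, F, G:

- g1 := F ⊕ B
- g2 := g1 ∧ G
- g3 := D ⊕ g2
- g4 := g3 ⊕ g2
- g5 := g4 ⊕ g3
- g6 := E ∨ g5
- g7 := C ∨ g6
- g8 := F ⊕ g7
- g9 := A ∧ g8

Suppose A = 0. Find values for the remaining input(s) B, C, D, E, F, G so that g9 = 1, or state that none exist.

no solution exists

With A = 0 fixed, none of the 64 settings of B, C, D, E, F, G give g9 = 1.
For example, with B=0, C=1, D=0, E=0, F=0, G=1:
g1 = F ⊕ B = 0 ⊕ 0 = 0
g2 = g1 ∧ G = 0 ∧ 1 = 0
g3 = D ⊕ g2 = 0 ⊕ 0 = 0
g4 = g3 ⊕ g2 = 0 ⊕ 0 = 0
g5 = g4 ⊕ g3 = 0 ⊕ 0 = 0
g6 = E ∨ g5 = 0 ∨ 0 = 0
g7 = C ∨ g6 = 1 ∨ 0 = 1
g8 = F ⊕ g7 = 0 ⊕ 1 = 1
g9 = A ∧ g8 = 0 ∧ 1 = 0
giving g9 = 0 ≠ 1.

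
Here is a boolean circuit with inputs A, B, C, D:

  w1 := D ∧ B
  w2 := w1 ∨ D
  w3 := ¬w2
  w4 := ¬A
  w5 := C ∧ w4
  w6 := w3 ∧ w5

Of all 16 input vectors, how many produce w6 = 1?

2

w6 = w3 ∧ w5 must be 1, so both w3 = 1 and w5 = 1.
Satisfying assignments:
  A=0, B=0, C=1, D=0
  A=0, B=1, C=1, D=0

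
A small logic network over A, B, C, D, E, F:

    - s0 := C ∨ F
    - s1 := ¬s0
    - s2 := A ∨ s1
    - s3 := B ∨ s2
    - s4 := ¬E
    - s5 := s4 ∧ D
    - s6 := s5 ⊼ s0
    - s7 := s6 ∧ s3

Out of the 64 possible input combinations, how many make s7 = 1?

43

s7 = s6 ∧ s3 must be 1, so both s6 = 1 and s3 = 1.
s6 = s5 ⊼ s0 must be 1, so at least one of s5, s0 is 0.
s3 = B ∨ s2 must be 1, so at least one of B, s2 is 1.
Enumerating the 64 input combinations, 43 give s7 = 1 and 21 give s7 = 0.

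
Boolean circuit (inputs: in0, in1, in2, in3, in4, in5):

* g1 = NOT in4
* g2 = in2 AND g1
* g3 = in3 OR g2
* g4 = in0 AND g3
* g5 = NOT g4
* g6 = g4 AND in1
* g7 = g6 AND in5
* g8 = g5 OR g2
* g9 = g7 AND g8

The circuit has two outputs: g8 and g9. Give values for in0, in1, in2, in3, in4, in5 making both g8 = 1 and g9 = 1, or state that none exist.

Check with in0=1, in1=1, in2=1, in3=0, in4=0, in5=1:
g1 = NOT in4 = NOT 0 = 1
g2 = in2 AND g1 = 1 AND 1 = 1
g3 = in3 OR g2 = 0 OR 1 = 1
g4 = in0 AND g3 = 1 AND 1 = 1
g5 = NOT g4 = NOT 1 = 0
g6 = g4 AND in1 = 1 AND 1 = 1
g7 = g6 AND in5 = 1 AND 1 = 1
g8 = g5 OR g2 = 0 OR 1 = 1
g9 = g7 AND g8 = 1 AND 1 = 1
So g8 = 1 and g9 = 1.

in0=1, in1=1, in2=1, in3=0, in4=0, in5=1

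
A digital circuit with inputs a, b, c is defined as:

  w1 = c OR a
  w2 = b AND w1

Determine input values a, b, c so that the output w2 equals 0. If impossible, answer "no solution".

a=1, b=0, c=0

w2 = b AND w1 must be 0, so at least one of b, w1 is 0.
Check with a=1, b=0, c=0:
w1 = c OR a = 0 OR 1 = 1
w2 = b AND w1 = 0 AND 1 = 0
So w2 = 0 as required.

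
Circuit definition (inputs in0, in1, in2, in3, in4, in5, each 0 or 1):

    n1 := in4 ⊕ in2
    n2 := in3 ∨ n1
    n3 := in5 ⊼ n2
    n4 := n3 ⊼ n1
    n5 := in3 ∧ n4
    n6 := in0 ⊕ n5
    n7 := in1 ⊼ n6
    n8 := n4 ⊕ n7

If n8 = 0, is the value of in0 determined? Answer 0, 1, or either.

Both values of in0 occur among assignments with n8 = 0:
  in0=0: in0=0, in1=0, in2=0, in3=0, in4=0, in5=0
  in0=1: in0=1, in1=0, in2=0, in3=0, in4=0, in5=0

either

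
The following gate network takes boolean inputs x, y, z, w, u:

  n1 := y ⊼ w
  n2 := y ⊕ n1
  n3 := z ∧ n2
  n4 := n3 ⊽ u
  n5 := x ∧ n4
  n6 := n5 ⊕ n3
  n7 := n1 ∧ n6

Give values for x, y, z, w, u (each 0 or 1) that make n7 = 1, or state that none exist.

n7 = n1 ∧ n6 must be 1, so both n1 = 1 and n6 = 1.
n1 = y ⊼ w must be 1, so at least one of y, w is 0.
Check with x=1, y=0, z=1, w=1, u=0:
n1 = y ⊼ w = 0 ⊼ 1 = 1
n2 = y ⊕ n1 = 0 ⊕ 1 = 1
n3 = z ∧ n2 = 1 ∧ 1 = 1
n4 = n3 ⊽ u = 1 ⊽ 0 = 0
n5 = x ∧ n4 = 1 ∧ 0 = 0
n6 = n5 ⊕ n3 = 0 ⊕ 1 = 1
n7 = n1 ∧ n6 = 1 ∧ 1 = 1
So n7 = 1 as required.

x=1, y=0, z=1, w=1, u=0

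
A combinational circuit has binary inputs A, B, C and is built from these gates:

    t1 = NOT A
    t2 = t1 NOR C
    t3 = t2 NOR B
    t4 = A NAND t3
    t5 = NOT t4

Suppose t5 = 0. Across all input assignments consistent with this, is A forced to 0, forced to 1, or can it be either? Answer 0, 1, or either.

Both values of A occur among assignments with t5 = 0:
  A=0: A=0, B=0, C=0
  A=1: A=1, B=0, C=0

either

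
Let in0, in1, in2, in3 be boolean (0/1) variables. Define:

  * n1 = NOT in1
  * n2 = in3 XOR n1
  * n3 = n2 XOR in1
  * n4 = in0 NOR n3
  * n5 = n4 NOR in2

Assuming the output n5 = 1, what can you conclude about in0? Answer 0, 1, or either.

either

Both values of in0 occur among assignments with n5 = 1:
  in0=0: in0=0, in1=0, in2=0, in3=0
  in0=1: in0=1, in1=0, in2=0, in3=0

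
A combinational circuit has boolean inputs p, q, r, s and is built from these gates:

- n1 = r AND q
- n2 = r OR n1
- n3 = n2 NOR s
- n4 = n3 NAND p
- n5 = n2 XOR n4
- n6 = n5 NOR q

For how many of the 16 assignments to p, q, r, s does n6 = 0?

11

n6 = n5 NOR q must be 0, so at least one of n5, q is 1.
Enumerating the 16 input combinations, 11 give n6 = 0 and 5 give n6 = 1.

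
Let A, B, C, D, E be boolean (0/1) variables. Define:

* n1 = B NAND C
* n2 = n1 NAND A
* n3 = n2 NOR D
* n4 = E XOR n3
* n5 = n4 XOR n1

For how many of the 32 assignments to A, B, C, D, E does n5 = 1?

16

n5 = n4 XOR n1 must be 1, so n4 and n1 differ.
Enumerating the 32 input combinations, 16 give n5 = 1 and 16 give n5 = 0.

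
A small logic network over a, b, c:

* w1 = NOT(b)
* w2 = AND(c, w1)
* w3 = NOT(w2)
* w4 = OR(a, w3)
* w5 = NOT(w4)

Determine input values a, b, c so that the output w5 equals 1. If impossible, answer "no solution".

a=0, b=0, c=1

Check with a=0, b=0, c=1:
w1 = NOT(b) = NOT 0 = 1
w2 = AND(c, w1) = AND(1, 1) = 1
w3 = NOT(w2) = NOT 1 = 0
w4 = OR(a, w3) = OR(0, 0) = 0
w5 = NOT(w4) = NOT 0 = 1
So w5 = 1 as required.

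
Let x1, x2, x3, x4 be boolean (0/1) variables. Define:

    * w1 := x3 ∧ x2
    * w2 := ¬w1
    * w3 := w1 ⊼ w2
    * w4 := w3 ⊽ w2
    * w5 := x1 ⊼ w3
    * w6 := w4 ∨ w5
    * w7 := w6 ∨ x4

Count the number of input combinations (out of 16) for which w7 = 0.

w7 = w6 ∨ x4 must be 0, so both w6 = 0 and x4 = 0.
w6 = w4 ∨ w5 must be 0, so both w4 = 0 and w5 = 0.
Enumerating the 16 input combinations, 4 give w7 = 0 and 12 give w7 = 1.

4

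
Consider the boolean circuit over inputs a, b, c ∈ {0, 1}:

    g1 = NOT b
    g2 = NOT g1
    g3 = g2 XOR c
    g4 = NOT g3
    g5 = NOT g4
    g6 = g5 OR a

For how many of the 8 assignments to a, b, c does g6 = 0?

2

g6 = g5 OR a must be 0, so both g5 = 0 and a = 0.
g5 = NOT g4 must be 0, so g4 = 1.
g4 = NOT g3 must be 1, so g3 = 0.
Satisfying assignments:
  a=0, b=0, c=0
  a=0, b=1, c=1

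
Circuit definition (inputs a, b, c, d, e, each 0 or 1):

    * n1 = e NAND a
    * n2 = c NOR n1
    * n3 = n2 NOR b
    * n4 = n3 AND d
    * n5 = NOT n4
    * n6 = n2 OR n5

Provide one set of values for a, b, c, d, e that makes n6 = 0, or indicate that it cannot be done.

n6 = n2 OR n5 must be 0, so both n2 = 0 and n5 = 0.
n2 = c NOR n1 must be 0, so at least one of c, n1 is 1.
n5 = NOT n4 must be 0, so n4 = 1.
Check with a=0 b=0 c=1 d=1 e=0:
n1 = e NAND a = 0 NAND 0 = 1
n2 = c NOR n1 = 1 NOR 1 = 0
n3 = n2 NOR b = 0 NOR 0 = 1
n4 = n3 AND d = 1 AND 1 = 1
n5 = NOT n4 = NOT 1 = 0
n6 = n2 OR n5 = 0 OR 0 = 0
So n6 = 0 as required.

a=0 b=0 c=1 d=1 e=0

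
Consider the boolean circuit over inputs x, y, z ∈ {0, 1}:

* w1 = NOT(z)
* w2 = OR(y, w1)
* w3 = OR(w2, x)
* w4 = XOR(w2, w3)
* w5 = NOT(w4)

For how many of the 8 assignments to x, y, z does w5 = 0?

1

w5 = NOT(w4) must be 0, so w4 = 1.
w4 = XOR(w2, w3) must be 1, so w2 and w3 differ.
Satisfying assignments:
  x=1, y=0, z=1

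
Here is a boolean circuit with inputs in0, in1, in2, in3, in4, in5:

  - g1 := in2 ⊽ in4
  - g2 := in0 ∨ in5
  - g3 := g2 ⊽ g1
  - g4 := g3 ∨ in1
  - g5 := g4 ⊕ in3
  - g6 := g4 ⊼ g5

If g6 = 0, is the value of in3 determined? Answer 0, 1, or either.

g6 = g4 ⊼ g5 must be 0, so both g4 = 1 and g5 = 1.
g4 = g3 ∨ in1 must be 1, so at least one of g3, in1 is 1.
g5 = g4 ⊕ in3 must be 1, so g4 and in3 differ.
Every assignment with g6 = 0 has in3 = 0; there are 19 such assignment(s).

0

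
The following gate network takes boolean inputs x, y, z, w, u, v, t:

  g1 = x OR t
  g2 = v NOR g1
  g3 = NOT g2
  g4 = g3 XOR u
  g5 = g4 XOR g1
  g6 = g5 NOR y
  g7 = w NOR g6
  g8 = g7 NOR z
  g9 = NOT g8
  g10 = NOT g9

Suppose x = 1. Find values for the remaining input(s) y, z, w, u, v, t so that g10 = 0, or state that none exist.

y=1 z=0 w=0 u=0 v=0 t=1

Check with x = 1 and y=1, z=0, w=0, u=0, v=0, t=1:
g1 = x OR t = 1 OR 1 = 1
g2 = v NOR g1 = 0 NOR 1 = 0
g3 = NOT g2 = NOT 0 = 1
g4 = g3 XOR u = 1 XOR 0 = 1
g5 = g4 XOR g1 = 1 XOR 1 = 0
g6 = g5 NOR y = 0 NOR 1 = 0
g7 = w NOR g6 = 0 NOR 0 = 1
g8 = g7 NOR z = 1 NOR 0 = 0
g9 = NOT g8 = NOT 0 = 1
g10 = NOT g9 = NOT 1 = 0
So g10 = 0.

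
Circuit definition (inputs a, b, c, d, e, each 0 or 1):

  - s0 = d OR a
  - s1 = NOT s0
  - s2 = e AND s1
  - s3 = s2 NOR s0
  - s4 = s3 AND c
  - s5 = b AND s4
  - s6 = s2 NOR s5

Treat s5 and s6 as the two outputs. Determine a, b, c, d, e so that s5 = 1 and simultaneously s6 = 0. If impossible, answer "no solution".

a=0, b=1, c=1, d=0, e=0

Check with a=0, b=1, c=1, d=0, e=0:
s0 = d OR a = 0 OR 0 = 0
s1 = NOT s0 = NOT 0 = 1
s2 = e AND s1 = 0 AND 1 = 0
s3 = s2 NOR s0 = 0 NOR 0 = 1
s4 = s3 AND c = 1 AND 1 = 1
s5 = b AND s4 = 1 AND 1 = 1
s6 = s2 NOR s5 = 0 NOR 1 = 0
So s5 = 1 and s6 = 0.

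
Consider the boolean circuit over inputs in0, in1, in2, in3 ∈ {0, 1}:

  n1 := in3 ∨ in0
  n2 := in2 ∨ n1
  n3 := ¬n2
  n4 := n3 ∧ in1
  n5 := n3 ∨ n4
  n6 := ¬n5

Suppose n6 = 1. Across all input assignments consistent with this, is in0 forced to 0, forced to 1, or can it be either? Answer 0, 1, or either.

Both values of in0 occur among assignments with n6 = 1:
  in0=0: in0=0, in1=0, in2=0, in3=1
  in0=1: in0=1, in1=0, in2=0, in3=0

either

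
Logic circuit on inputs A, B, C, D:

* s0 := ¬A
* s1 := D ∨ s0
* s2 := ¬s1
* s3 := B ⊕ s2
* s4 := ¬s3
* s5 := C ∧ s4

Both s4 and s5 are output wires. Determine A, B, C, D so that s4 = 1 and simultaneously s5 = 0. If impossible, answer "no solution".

Check with A=1, B=0, C=0, D=1:
s0 = ¬A = ¬1 = 0
s1 = D ∨ s0 = 1 ∨ 0 = 1
s2 = ¬s1 = ¬1 = 0
s3 = B ⊕ s2 = 0 ⊕ 0 = 0
s4 = ¬s3 = ¬0 = 1
s5 = C ∧ s4 = 0 ∧ 1 = 0
So s4 = 1 and s5 = 0.

A=1, B=0, C=0, D=1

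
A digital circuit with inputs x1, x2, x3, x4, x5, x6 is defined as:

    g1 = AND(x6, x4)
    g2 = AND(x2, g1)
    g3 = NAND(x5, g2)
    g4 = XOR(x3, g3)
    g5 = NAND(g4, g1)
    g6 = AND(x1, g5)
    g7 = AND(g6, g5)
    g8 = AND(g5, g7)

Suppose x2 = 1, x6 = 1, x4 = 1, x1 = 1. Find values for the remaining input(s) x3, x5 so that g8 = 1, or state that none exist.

g8 = AND(g5, g7) must be 1, so both g5 = 1 and g7 = 1.
g5 = NAND(g4, g1) must be 1, so at least one of g4, g1 is 0.
Check with x2 = 1, x6 = 1, x4 = 1, x1 = 1 and x3=1, x5=0:
g1 = AND(x6, x4) = AND(1, 1) = 1
g2 = AND(x2, g1) = AND(1, 1) = 1
g3 = NAND(x5, g2) = NAND(0, 1) = 1
g4 = XOR(x3, g3) = XOR(1, 1) = 0
g5 = NAND(g4, g1) = NAND(0, 1) = 1
g6 = AND(x1, g5) = AND(1, 1) = 1
g7 = AND(g6, g5) = AND(1, 1) = 1
g8 = AND(g5, g7) = AND(1, 1) = 1
So g8 = 1.

x3=1, x5=0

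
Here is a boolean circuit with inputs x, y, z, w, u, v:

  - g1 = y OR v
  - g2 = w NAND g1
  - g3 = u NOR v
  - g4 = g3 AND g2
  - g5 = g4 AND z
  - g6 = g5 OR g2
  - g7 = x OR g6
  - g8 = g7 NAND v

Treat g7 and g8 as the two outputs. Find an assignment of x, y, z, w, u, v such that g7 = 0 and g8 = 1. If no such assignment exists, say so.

x=0 y=1 z=1 w=1 u=0 v=1

Check with x=0 y=1 z=1 w=1 u=0 v=1:
g1 = y OR v = 1 OR 1 = 1
g2 = w NAND g1 = 1 NAND 1 = 0
g3 = u NOR v = 0 NOR 1 = 0
g4 = g3 AND g2 = 0 AND 0 = 0
g5 = g4 AND z = 0 AND 1 = 0
g6 = g5 OR g2 = 0 OR 0 = 0
g7 = x OR g6 = 0 OR 0 = 0
g8 = g7 NAND v = 0 NAND 1 = 1
So g7 = 0 and g8 = 1.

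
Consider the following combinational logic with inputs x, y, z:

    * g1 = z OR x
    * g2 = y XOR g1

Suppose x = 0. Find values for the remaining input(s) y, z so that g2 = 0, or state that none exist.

y=1, z=1

g2 = y XOR g1 must be 0, so y and g1 are equal.
Check with x = 0 and y=1, z=1:
g1 = z OR x = 1 OR 0 = 1
g2 = y XOR g1 = 1 XOR 1 = 0
So g2 = 0.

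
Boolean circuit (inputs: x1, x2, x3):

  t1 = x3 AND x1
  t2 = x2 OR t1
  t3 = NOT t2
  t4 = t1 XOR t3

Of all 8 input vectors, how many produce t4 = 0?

3

t4 = t1 XOR t3 must be 0, so t1 and t3 are equal.
Satisfying assignments:
  x1=0, x2=1, x3=0
  x1=0, x2=1, x3=1
  x1=1, x2=1, x3=0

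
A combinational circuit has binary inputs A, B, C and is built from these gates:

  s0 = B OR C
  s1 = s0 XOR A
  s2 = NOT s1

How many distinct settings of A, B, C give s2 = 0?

s2 = NOT s1 must be 0, so s1 = 1.
s1 = s0 XOR A must be 1, so s0 and A differ.
Satisfying assignments:
  A=0, B=0, C=1
  A=0, B=1, C=0
  A=0, B=1, C=1
  A=1, B=0, C=0

4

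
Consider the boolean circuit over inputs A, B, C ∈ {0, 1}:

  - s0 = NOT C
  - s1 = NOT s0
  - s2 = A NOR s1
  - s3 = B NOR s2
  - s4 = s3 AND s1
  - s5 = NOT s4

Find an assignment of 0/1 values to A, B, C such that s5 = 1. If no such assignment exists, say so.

A=1, B=1, C=0

s5 = NOT s4 must be 1, so s4 = 0.
s4 = s3 AND s1 must be 0, so at least one of s3, s1 is 0.
Check with A=1, B=1, C=0:
s0 = NOT C = NOT 0 = 1
s1 = NOT s0 = NOT 1 = 0
s2 = A NOR s1 = 1 NOR 0 = 0
s3 = B NOR s2 = 1 NOR 0 = 0
s4 = s3 AND s1 = 0 AND 0 = 0
s5 = NOT s4 = NOT 0 = 1
So s5 = 1 as required.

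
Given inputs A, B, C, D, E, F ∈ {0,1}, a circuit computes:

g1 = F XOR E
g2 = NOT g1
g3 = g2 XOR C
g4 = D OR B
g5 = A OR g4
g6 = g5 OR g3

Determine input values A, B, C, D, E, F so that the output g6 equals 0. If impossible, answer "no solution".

g6 = g5 OR g3 must be 0, so both g5 = 0 and g3 = 0.
g5 = A OR g4 must be 0, so both A = 0 and g4 = 0.
Check with A=0 B=0 C=1 D=0 E=1 F=1:
g1 = F XOR E = 1 XOR 1 = 0
g2 = NOT g1 = NOT 0 = 1
g3 = g2 XOR C = 1 XOR 1 = 0
g4 = D OR B = 0 OR 0 = 0
g5 = A OR g4 = 0 OR 0 = 0
g6 = g5 OR g3 = 0 OR 0 = 0
So g6 = 0 as required.

A=0 B=0 C=1 D=0 E=1 F=1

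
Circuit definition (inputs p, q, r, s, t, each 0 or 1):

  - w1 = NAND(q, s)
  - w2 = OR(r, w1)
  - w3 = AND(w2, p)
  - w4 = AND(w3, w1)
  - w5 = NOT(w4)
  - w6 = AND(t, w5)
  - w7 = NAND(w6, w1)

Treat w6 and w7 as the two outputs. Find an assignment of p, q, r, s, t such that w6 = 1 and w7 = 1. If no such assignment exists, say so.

p=0 q=1 r=0 s=1 t=1

Check with p=0 q=1 r=0 s=1 t=1:
w1 = NAND(q, s) = NAND(1, 1) = 0
w2 = OR(r, w1) = OR(0, 0) = 0
w3 = AND(w2, p) = AND(0, 0) = 0
w4 = AND(w3, w1) = AND(0, 0) = 0
w5 = NOT(w4) = NOT 0 = 1
w6 = AND(t, w5) = AND(1, 1) = 1
w7 = NAND(w6, w1) = NAND(1, 0) = 1
So w6 = 1 and w7 = 1.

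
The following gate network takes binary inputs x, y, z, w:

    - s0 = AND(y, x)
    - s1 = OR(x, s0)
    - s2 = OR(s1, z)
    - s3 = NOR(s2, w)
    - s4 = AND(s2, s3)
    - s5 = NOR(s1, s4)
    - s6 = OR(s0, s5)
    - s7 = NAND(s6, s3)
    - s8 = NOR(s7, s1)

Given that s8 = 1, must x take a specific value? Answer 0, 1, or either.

s8 = NOR(s7, s1) must be 1, so both s7 = 0 and s1 = 0.
s7 = NAND(s6, s3) must be 0, so both s6 = 1 and s3 = 1.
Every assignment with s8 = 1 has x = 0; there are 2 such assignment(s).
  x=0, y=0, z=0, w=0
  x=0, y=1, z=0, w=0

0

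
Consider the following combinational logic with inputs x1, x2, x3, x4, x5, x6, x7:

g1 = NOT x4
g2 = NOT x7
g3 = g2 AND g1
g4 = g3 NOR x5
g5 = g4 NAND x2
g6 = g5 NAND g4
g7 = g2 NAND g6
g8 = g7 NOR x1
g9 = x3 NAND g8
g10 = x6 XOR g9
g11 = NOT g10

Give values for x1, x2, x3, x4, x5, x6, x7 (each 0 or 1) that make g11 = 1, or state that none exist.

x1=0, x2=0, x3=1, x4=1, x5=1, x6=0, x7=0

g11 = NOT g10 must be 1, so g10 = 0.
g10 = x6 XOR g9 must be 0, so x6 and g9 are equal.
Check with x1=0, x2=0, x3=1, x4=1, x5=1, x6=0, x7=0:
g1 = NOT x4 = NOT 1 = 0
g2 = NOT x7 = NOT 0 = 1
g3 = g2 AND g1 = 1 AND 0 = 0
g4 = g3 NOR x5 = 0 NOR 1 = 0
g5 = g4 NAND x2 = 0 NAND 0 = 1
g6 = g5 NAND g4 = 1 NAND 0 = 1
g7 = g2 NAND g6 = 1 NAND 1 = 0
g8 = g7 NOR x1 = 0 NOR 0 = 1
g9 = x3 NAND g8 = 1 NAND 1 = 0
g10 = x6 XOR g9 = 0 XOR 0 = 0
g11 = NOT g10 = NOT 0 = 1
So g11 = 1 as required.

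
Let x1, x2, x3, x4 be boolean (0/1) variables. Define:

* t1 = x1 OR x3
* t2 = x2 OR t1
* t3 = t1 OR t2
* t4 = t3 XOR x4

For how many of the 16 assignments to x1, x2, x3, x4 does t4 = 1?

t4 = t3 XOR x4 must be 1, so t3 and x4 differ.
Enumerating the 16 input combinations, 8 give t4 = 1 and 8 give t4 = 0.

8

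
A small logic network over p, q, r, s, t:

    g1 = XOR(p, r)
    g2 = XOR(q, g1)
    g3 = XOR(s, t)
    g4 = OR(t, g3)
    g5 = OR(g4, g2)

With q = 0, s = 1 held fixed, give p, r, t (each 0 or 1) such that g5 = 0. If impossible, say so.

no solution exists

With q = 0, s = 1 fixed, none of the 8 settings of p, r, t give g5 = 0.
For example, with p=0, r=1, t=1:
g1 = XOR(p, r) = XOR(0, 1) = 1
g2 = XOR(q, g1) = XOR(0, 1) = 1
g3 = XOR(s, t) = XOR(1, 1) = 0
g4 = OR(t, g3) = OR(1, 0) = 1
g5 = OR(g4, g2) = OR(1, 1) = 1
giving g5 = 1 ≠ 0.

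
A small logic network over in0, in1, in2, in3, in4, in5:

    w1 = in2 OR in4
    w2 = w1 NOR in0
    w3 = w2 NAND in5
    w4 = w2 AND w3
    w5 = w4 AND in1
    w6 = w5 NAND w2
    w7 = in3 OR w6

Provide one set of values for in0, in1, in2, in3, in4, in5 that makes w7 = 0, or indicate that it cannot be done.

w7 = in3 OR w6 must be 0, so both in3 = 0 and w6 = 0.
w6 = w5 NAND w2 must be 0, so both w5 = 1 and w2 = 1.
w5 = w4 AND in1 must be 1, so both w4 = 1 and in1 = 1.
Check with in0=0 in1=1 in2=0 in3=0 in4=0 in5=0:
w1 = in2 OR in4 = 0 OR 0 = 0
w2 = w1 NOR in0 = 0 NOR 0 = 1
w3 = w2 NAND in5 = 1 NAND 0 = 1
w4 = w2 AND w3 = 1 AND 1 = 1
w5 = w4 AND in1 = 1 AND 1 = 1
w6 = w5 NAND w2 = 1 NAND 1 = 0
w7 = in3 OR w6 = 0 OR 0 = 0
So w7 = 0 as required.

in0=0 in1=1 in2=0 in3=0 in4=0 in5=0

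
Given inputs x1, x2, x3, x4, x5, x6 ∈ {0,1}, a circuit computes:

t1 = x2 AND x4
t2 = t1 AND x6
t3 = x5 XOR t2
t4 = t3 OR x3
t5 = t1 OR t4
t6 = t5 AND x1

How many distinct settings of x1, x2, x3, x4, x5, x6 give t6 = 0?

t6 = t5 AND x1 must be 0, so at least one of t5, x1 is 0.
Enumerating the 64 input combinations, 38 give t6 = 0 and 26 give t6 = 1.

38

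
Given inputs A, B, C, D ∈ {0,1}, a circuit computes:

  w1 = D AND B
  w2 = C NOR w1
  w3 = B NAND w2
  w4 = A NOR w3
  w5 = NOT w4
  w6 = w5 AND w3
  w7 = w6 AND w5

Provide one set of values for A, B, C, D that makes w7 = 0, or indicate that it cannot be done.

A=1, B=1, C=0, D=0

w7 = w6 AND w5 must be 0, so at least one of w6, w5 is 0.
Check with A=1, B=1, C=0, D=0:
w1 = D AND B = 0 AND 1 = 0
w2 = C NOR w1 = 0 NOR 0 = 1
w3 = B NAND w2 = 1 NAND 1 = 0
w4 = A NOR w3 = 1 NOR 0 = 0
w5 = NOT w4 = NOT 0 = 1
w6 = w5 AND w3 = 1 AND 0 = 0
w7 = w6 AND w5 = 0 AND 1 = 0
So w7 = 0 as required.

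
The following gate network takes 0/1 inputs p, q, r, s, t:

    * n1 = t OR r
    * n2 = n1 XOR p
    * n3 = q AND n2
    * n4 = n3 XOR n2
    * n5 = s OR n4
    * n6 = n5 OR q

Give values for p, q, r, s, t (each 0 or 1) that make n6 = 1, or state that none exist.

n6 = n5 OR q must be 1, so at least one of n5, q is 1.
Check with p=1, q=0, r=0, s=1, t=0:
n1 = t OR r = 0 OR 0 = 0
n2 = n1 XOR p = 0 XOR 1 = 1
n3 = q AND n2 = 0 AND 1 = 0
n4 = n3 XOR n2 = 0 XOR 1 = 1
n5 = s OR n4 = 1 OR 1 = 1
n6 = n5 OR q = 1 OR 0 = 1
So n6 = 1 as required.

p=1, q=0, r=0, s=1, t=0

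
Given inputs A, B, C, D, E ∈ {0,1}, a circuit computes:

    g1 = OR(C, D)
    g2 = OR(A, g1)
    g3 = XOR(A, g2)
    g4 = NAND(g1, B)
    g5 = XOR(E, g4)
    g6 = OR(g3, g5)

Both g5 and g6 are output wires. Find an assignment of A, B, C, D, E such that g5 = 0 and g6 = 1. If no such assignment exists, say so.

Check with A=0 B=0 C=1 D=1 E=1:
g1 = OR(C, D) = OR(1, 1) = 1
g2 = OR(A, g1) = OR(0, 1) = 1
g3 = XOR(A, g2) = XOR(0, 1) = 1
g4 = NAND(g1, B) = NAND(1, 0) = 1
g5 = XOR(E, g4) = XOR(1, 1) = 0
g6 = OR(g3, g5) = OR(1, 0) = 1
So g5 = 0 and g6 = 1.

A=0 B=0 C=1 D=1 E=1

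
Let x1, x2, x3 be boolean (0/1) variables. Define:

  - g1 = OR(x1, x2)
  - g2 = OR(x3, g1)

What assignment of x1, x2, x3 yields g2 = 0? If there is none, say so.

x1=0, x2=0, x3=0

g2 = OR(x3, g1) must be 0, so both x3 = 0 and g1 = 0.
g1 = OR(x1, x2) must be 0, so both x1 = 0 and x2 = 0.
Check with x1=0, x2=0, x3=0:
g1 = OR(x1, x2) = OR(0, 0) = 0
g2 = OR(x3, g1) = OR(0, 0) = 0
So g2 = 0 as required.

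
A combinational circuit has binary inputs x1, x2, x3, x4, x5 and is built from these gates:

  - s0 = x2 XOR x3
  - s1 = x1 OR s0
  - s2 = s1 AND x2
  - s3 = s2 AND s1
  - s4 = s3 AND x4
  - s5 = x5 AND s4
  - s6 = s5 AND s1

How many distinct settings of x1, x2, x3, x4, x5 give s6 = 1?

s6 = s5 AND s1 must be 1, so both s5 = 1 and s1 = 1.
s5 = x5 AND s4 must be 1, so both x5 = 1 and s4 = 1.
s1 = x1 OR s0 must be 1, so at least one of x1, s0 is 1.
Satisfying assignments:
  x1=0, x2=1, x3=0, x4=1, x5=1
  x1=1, x2=1, x3=0, x4=1, x5=1
  x1=1, x2=1, x3=1, x4=1, x5=1

3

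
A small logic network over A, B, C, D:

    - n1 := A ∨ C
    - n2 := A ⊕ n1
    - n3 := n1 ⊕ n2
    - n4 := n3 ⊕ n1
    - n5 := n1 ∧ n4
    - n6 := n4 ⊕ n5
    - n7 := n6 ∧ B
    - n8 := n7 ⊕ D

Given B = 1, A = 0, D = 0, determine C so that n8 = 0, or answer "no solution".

n8 = n7 ⊕ D must be 0, so n7 and D are equal.
Check with B = 1, A = 0, D = 0 and C=0:
n1 = A ∨ C = 0 ∨ 0 = 0
n2 = A ⊕ n1 = 0 ⊕ 0 = 0
n3 = n1 ⊕ n2 = 0 ⊕ 0 = 0
n4 = n3 ⊕ n1 = 0 ⊕ 0 = 0
n5 = n1 ∧ n4 = 0 ∧ 0 = 0
n6 = n4 ⊕ n5 = 0 ⊕ 0 = 0
n7 = n6 ∧ B = 0 ∧ 1 = 0
n8 = n7 ⊕ D = 0 ⊕ 0 = 0
So n8 = 0.

C=0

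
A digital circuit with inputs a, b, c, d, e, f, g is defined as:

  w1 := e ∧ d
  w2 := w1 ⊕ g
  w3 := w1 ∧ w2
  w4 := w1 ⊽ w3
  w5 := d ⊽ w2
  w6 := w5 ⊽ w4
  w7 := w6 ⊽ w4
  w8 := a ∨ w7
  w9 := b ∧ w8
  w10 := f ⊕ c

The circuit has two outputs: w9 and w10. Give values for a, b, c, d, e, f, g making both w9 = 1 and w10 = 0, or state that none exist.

Check with a=1, b=1, c=1, d=0, e=1, f=1, g=1:
w1 = e ∧ d = 1 ∧ 0 = 0
w2 = w1 ⊕ g = 0 ⊕ 1 = 1
w3 = w1 ∧ w2 = 0 ∧ 1 = 0
w4 = w1 ⊽ w3 = 0 ⊽ 0 = 1
w5 = d ⊽ w2 = 0 ⊽ 1 = 0
w6 = w5 ⊽ w4 = 0 ⊽ 1 = 0
w7 = w6 ⊽ w4 = 0 ⊽ 1 = 0
w8 = a ∨ w7 = 1 ∨ 0 = 1
w9 = b ∧ w8 = 1 ∧ 1 = 1
w10 = f ⊕ c = 1 ⊕ 1 = 0
So w9 = 1 and w10 = 0.

a=1, b=1, c=1, d=0, e=1, f=1, g=1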